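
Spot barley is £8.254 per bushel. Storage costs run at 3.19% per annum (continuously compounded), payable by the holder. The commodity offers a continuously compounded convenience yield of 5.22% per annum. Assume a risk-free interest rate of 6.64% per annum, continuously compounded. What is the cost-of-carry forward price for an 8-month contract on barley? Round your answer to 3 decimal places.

Net carry = r + u − y = 0.0664 + 0.0319 − 0.0522 = 0.0461
F = S·e^((r+u−y)T) = 8.254 · e^(0.0461 × 8/12) = 8.254 · e^0.030733
= 8.254 × 1.031210 = £8.512 per bushel

£8.512 per bushel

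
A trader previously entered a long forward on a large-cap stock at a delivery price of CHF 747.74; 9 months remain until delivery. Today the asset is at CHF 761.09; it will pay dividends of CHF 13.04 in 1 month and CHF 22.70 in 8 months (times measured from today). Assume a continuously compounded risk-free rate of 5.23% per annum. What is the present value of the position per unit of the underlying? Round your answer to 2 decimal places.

CHF 7.21

PV(remaining dividends) I = 13.04·e^(−0.0523·1/12) + 22.70·e^(−0.0523·8/12) = 34.9055
Current forward F = (S − I)·e^(rT) = (761.09 − 34.9055)·e^(0.0523·9/12) = 726.1845 × 1.040004 = 755.2348
Value (long) = (F − K)·e^(−rT) = (755.2348 − 747.74) × 0.961534 = 7.2065
Value = CHF 7.21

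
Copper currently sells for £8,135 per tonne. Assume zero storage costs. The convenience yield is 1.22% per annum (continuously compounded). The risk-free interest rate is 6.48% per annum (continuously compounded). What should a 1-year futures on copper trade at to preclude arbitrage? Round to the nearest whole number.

£8,574 per tonne

Net carry = r + u − y = 0.0648 + 0.0000 − 0.0122 = 0.0526
F = S·e^((r+u−y)T) = 8135 · e^(0.0526 × 1) = 8135 · e^0.052600
= 8135 × 1.054008 = £8,574 per tonne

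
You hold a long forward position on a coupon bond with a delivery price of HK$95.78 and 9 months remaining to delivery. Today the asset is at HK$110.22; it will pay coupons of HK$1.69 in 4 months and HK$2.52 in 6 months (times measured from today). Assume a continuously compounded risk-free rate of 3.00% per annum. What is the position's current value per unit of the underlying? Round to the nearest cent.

PV(remaining coupons) I = 1.69·e^(−0.0300·4/12) + 2.52·e^(−0.0300·6/12) = 4.1557
Current forward F = (S − I)·e^(rT) = (110.22 − 4.1557)·e^(0.0300·9/12) = 106.0643 × 1.022755 = 108.4778
Value (long) = (F − K)·e^(−rT) = (108.4778 − 95.78) × 0.977751 = 12.4153
Value = HK$12.42

HK$12.42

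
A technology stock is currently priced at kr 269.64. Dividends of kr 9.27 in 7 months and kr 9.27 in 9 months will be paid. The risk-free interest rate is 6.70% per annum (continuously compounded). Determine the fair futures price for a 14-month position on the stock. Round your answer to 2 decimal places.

kr 272.39

PV(dividends) I = 9.27·e^(−0.0670·7/12) + 9.27·e^(−0.0670·9/12)
I = 8.9147 + 8.8157 = 17.7304
F = (S − I)·e^(rT) = (269.64 − 17.7304) · e^(0.0670·14/12)
= 251.9096 · e^0.078167 = 251.9096 × 1.081303 = kr 272.39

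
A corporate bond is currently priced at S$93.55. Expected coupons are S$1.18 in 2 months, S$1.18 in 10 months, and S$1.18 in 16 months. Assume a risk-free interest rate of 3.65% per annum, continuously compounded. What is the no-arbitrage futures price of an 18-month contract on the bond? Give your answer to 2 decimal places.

S$95.18

PV(coupons) I = 1.18·e^(−0.0365·2/12) + 1.18·e^(−0.0365·10/12) + 1.18·e^(−0.0365·16/12)
I = 1.1728 + 1.1446 + 1.1239 = 3.4413
F = (S − I)·e^(rT) = (93.55 − 3.4413) · e^(0.0365·18/12)
= 90.1087 · e^0.054750 = 90.1087 × 1.056277 = S$95.18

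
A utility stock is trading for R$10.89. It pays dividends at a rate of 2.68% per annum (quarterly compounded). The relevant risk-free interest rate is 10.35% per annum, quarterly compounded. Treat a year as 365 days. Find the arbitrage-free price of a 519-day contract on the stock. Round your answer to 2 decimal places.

F = S · (1+r/4)^(4T) / (1+q/4)^(4T)
= 10.89 × 1.156383 / 1.038711 = 10.89 × 1.113287
F = R$12.12

R$12.12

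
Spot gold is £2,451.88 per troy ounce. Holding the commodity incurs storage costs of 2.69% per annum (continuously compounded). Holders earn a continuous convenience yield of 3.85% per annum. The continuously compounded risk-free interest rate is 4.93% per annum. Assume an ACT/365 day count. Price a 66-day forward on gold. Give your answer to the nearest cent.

Net carry = r + u − y = 0.0493 + 0.0269 − 0.0385 = 0.0377
F = S·e^((r+u−y)T) = 2451.88 · e^(0.0377 × 66/365) = 2451.88 · e^0.00681699
= 2451.88 × 1.00684028 = £2,468.65 per troy ounce

£2,468.65 per troy ounce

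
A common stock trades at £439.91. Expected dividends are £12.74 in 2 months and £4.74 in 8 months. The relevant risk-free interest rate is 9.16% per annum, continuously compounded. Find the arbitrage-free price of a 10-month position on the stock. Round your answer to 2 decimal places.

PV(dividends) I = 12.74·e^(−0.0916·2/12) + 4.74·e^(−0.0916·8/12)
I = 12.5470 + 4.4592 = 17.0062
F = (S − I)·e^(rT) = (439.91 − 17.0062) · e^(0.0916·10/12)
= 422.9038 · e^0.076333 = 422.9038 × 1.079322 = £456.45

£456.45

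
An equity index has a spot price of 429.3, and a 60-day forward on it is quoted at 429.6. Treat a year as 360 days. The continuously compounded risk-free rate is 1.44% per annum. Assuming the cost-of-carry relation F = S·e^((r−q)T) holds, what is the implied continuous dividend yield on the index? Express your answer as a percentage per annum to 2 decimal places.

1.02%

From F = S·e^((r−q)T): (r − q) = ln(F/S)/T
ln(429.6/429.3) = ln(1.000699) = 0.000699
(r − q) = 0.000699 / (60/360) = 0.004194
q = r − ln(F/S)/T = 0.0144 − 0.004194 = 0.010206
q = 1.02%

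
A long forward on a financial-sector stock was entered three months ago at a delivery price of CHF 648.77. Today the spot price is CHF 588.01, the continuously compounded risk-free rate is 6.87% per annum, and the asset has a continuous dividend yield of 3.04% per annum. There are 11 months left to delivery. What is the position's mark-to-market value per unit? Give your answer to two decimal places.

-CHF 37.32

Current fair forward for the remaining 11 months: F = S·e^((r − q)·T), (r − q) = 0.0687 − 0.0304 = 0.0383
F = 588.01 · e^(0.0383 × 11/12) = 588.01 × 1.035732 = 609.0208
Value of long forward = (F − K)·e^(−rT) = (609.0208 − 648.77) · e^(−0.0687·11/12)
= -39.7492 × 0.938967 = -37.32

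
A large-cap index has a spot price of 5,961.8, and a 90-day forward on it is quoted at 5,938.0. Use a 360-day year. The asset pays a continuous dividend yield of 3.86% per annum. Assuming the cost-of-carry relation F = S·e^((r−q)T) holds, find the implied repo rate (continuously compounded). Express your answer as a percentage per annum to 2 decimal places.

2.26%

From F = S·e^((r−q)T): (r − q) = ln(F/S)/T
ln(5938.0/5961.8) = ln(0.996008) = -0.004000
(r − q) = -0.004000 / (90/360) = -0.016000
r = ln(F/S)/T + q = -0.016000 + 0.0386 = 0.022600
r = 2.26%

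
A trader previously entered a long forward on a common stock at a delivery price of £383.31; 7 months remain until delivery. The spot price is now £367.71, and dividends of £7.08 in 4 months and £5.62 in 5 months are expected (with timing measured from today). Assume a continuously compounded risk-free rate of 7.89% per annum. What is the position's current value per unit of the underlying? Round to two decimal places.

-£10.69

PV(remaining dividends) I = 7.08·e^(−0.0789·4/12) + 5.62·e^(−0.0789·5/12) = 12.3345
Current forward F = (S − I)·e^(rT) = (367.71 − 12.3345)·e^(0.0789·7/12) = 355.3755 × 1.047101 = 372.1140
Value (long) = (F − K)·e^(−rT) = (372.1140 − 383.31) × 0.955018 = -10.6924
Value = -£10.69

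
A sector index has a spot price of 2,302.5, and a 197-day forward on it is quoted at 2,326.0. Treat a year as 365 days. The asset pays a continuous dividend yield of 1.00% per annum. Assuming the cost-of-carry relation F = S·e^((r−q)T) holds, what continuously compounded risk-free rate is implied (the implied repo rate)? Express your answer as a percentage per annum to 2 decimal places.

2.88%

From F = S·e^((r−q)T): (r − q) = ln(F/S)/T
ln(2326.0/2302.5) = ln(1.010206) = 0.010154
(r − q) = 0.010154 / (197/365) = 0.018813
r = ln(F/S)/T + q = 0.018813 + 0.0100 = 0.028813
r = 2.88%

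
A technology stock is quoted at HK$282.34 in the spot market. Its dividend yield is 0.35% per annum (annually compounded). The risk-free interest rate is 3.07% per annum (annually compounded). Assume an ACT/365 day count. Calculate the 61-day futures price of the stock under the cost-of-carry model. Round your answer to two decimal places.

F = S · (1+r)^T / (1+q)^T
= 282.34 × 1.005066 / 1.000584 = 282.34 × 1.004479
F = HK$283.60

HK$283.60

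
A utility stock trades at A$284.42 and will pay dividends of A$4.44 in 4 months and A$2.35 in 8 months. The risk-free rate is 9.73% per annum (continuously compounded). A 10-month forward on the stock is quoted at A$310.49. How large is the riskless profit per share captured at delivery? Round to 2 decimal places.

A$9.10 per share

PV(dividends) I = 4.44·e^(−0.0973·4/12) + 2.35·e^(−0.0973·8/12) = 6.5007
Fair forward F* = (S − I)·e^(rT) = (284.42 − 6.5007)·e^0.081083 = 277.9193 × 1.084461 = 301.3926
Market A$310.49 > fair 301.3926: forward overpriced → cash-and-carry (borrow at r, buy the stock and collect the dividends, short the forward).
Profit at T = |F_mkt − F*| = |310.49 − 301.3926| = A$9.10 per share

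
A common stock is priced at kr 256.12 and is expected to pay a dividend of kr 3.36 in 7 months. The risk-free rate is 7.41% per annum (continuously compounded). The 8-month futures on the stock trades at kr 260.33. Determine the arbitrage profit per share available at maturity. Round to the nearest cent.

kr 5.38 per share

PV(dividends) I = 3.36·e^(−0.0741·7/12) = 3.2179
Fair futures F* = (S − I)·e^(rT) = (256.12 − 3.2179)·e^0.049400 = 252.9021 × 1.050641 = 265.7093
Market kr 260.33 < fair 265.7093: forward underpriced → reverse cash-and-carry (short the stock, invest proceeds at r, pay the dividends, go long the forward).
Profit at T = |F_mkt − F*| = |260.33 − 265.7093| = kr 5.38 per share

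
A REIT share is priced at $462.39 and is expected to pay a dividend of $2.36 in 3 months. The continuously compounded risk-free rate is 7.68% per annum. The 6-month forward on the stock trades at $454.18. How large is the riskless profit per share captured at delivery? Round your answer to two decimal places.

PV(dividends) I = 2.36·e^(−0.0768·3/12) = 2.3151
Fair forward F* = (S − I)·e^(rT) = (462.39 − 2.3151)·e^0.038400 = 460.0749 × 1.039147 = 478.0855
Market $454.18 < fair 478.0855: forward underpriced → reverse cash-and-carry (short the stock, invest proceeds at r, pay the dividends, go long the forward).
Profit at T = |F_mkt − F*| = |454.18 − 478.0855| = $23.91 per share

$23.91 per share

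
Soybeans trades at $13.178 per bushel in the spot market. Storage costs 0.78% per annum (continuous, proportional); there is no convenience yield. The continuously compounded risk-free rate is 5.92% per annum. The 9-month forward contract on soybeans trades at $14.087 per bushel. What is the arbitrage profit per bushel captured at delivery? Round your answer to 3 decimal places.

Fair forward: F* = S·e^(carry·T), with carry = (r + u) = 0.0592 + 0.0078 = 0.0670
F* = 13.178 · e^(0.0670 × 9/12) = 13.178 · e^0.050250 = 13.178 × 1.051534 = $13.8571
Market $14.087 > fair $13.8571: forward overpriced → cash-and-carry (buy spot, short the forward).
At maturity, profit = |F_mkt − F*| = |14.087 − 13.8571| = $0.230 per bushel

$0.230 per bushel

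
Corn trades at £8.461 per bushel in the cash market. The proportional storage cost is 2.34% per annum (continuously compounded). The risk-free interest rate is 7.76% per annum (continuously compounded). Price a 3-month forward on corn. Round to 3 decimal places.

Net carry = r + u − y = 0.0776 + 0.0234 − 0.0000 = 0.1010
F = S·e^((r+u−y)T) = 8.461 · e^(0.1010 × 3/12) = 8.461 · e^0.025250
= 8.461 × 1.025571 = £8.677 per bushel

£8.677 per bushel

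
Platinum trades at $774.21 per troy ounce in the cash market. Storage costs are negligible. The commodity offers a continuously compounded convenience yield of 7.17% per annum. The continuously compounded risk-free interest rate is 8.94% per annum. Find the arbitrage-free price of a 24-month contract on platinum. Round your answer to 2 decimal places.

Net carry = r + u − y = 0.0894 + 0.0000 − 0.0717 = 0.0177
F = S·e^((r+u−y)T) = 774.21 · e^(0.0177 × 24/12) = 774.21 · e^0.035400
= 774.21 × 1.036034 = $802.11 per troy ounce

$802.11 per troy ounce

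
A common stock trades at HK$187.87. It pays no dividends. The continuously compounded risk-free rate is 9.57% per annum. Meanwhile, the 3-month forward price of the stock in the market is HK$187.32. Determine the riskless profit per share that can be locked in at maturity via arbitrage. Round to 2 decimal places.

Fair forward: F* = S·e^(carry·T), with carry = r = 0.0957
F* = 187.87 · e^(0.0957 × 3/12) = 187.87 · e^0.023925 = 187.87 × 1.024213 = HK$192.4189
Market HK$187.32 < fair HK$192.4189: forward underpriced → reverse cash-and-carry (short spot, go long the forward).
At maturity, profit = |F_mkt − F*| = |187.32 − 192.4189| = HK$5.10 per share

HK$5.10 per share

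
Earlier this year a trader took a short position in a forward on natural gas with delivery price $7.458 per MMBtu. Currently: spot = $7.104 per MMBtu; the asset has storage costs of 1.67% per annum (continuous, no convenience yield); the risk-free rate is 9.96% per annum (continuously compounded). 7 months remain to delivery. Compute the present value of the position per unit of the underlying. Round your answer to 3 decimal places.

Current fair forward for the remaining 7 months: F = S·e^((r + u)·T), (r + u) = 0.0996 + 0.0167 = 0.1163
F = 7.104 · e^(0.1163 × 7/12) = 7.104 × 1.070196 = 7.6027
Value of long forward = (F − K)·e^(−rT) = (7.6027 − 7.458) · e^(−0.0996·7/12)
= 0.1447 × 0.943556 = 0.137
Short position value = −(long value) = -$0.137

-$0.137 per MMBtu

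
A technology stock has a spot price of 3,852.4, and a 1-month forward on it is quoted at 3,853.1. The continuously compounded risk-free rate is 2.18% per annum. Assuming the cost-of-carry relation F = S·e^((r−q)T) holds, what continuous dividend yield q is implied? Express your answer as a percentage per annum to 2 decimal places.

1.96%

From F = S·e^((r−q)T): (r − q) = ln(F/S)/T
ln(3853.1/3852.4) = ln(1.000182) = 0.000182
(r − q) = 0.000182 / (1/12) = 0.002184
q = r − ln(F/S)/T = 0.0218 − 0.002184 = 0.019616
q = 1.96%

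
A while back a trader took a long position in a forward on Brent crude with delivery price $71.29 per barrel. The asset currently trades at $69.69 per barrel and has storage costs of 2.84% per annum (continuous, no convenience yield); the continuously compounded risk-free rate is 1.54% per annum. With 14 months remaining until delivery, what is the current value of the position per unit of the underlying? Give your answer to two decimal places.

Current fair forward for the remaining 14 months: F = S·e^((r + u)·T), (r + u) = 0.0154 + 0.0284 = 0.0438
F = 69.69 · e^(0.0438 × 14/12) = 69.69 × 1.052428 = 73.3437
Value of long forward = (F − K)·e^(−rT) = (73.3437 − 71.29) · e^(−0.0154·14/12)
= 2.0537 × 0.982194 = 2.02

$2.02 per barrel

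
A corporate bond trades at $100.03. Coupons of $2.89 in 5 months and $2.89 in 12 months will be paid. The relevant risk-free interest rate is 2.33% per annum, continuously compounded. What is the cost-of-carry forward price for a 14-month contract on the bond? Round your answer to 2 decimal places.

$96.94

PV(coupons) I = 2.89·e^(−0.0233·5/12) + 2.89·e^(−0.0233·12/12)
I = 2.8621 + 2.8234 = 5.6855
F = (S − I)·e^(rT) = (100.03 − 5.6855) · e^(0.0233·14/12)
= 94.3445 · e^0.027183 = 94.3445 × 1.027556 = $96.94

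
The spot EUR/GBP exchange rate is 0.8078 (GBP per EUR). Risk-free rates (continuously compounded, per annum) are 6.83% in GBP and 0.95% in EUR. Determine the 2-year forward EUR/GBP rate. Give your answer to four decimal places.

0.9086

F = S·e^((r_GBP − r_EUR)T) = 0.8078 · e^((0.0683 − 0.0095) × 2)
= 0.8078 · e^0.117600 = 0.8078 × 1.124794
F = 0.9086 GBP per EUR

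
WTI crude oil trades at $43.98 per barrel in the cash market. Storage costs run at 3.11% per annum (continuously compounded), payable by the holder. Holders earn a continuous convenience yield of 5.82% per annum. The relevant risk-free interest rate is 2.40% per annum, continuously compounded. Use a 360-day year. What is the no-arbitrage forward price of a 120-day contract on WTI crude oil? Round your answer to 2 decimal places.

Net carry = r + u − y = 0.0240 + 0.0311 − 0.0582 = -0.0031
F = S·e^((r+u−y)T) = 43.98 · e^(-0.0031 × 120/360) = 43.98 · e^-0.001033
= 43.98 × 0.998968 = $43.93 per barrel

$43.93 per barrel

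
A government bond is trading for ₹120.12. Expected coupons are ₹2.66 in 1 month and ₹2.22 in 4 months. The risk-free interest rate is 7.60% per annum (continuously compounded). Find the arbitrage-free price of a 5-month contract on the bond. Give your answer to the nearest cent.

₹119.02

PV(coupons) I = 2.66·e^(−0.0760·1/12) + 2.22·e^(−0.0760·4/12)
I = 2.6432 + 2.1645 = 4.8077
F = (S − I)·e^(rT) = (120.12 − 4.8077) · e^(0.0760·5/12)
= 115.3123 · e^0.031667 = 115.3123 × 1.032174 = ₹119.02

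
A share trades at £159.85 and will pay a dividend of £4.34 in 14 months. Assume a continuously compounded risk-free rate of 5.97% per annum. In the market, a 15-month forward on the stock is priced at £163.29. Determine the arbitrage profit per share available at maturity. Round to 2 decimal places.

£4.58 per share

PV(dividends) I = 4.34·e^(−0.0597·14/12) = 4.0480
Fair forward F* = (S − I)·e^(rT) = (159.85 − 4.0480)·e^0.074625 = 155.8020 × 1.077480 = 167.8735
Market £163.29 < fair 167.8735: forward underpriced → reverse cash-and-carry (short the stock, invest proceeds at r, pay the dividends, go long the forward).
Profit at T = |F_mkt − F*| = |163.29 − 167.8735| = £4.58 per share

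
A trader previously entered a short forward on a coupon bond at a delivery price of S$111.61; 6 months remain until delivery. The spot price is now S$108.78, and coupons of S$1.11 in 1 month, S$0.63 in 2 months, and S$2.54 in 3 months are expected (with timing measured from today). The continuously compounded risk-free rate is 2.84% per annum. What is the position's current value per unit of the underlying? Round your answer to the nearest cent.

S$5.51

PV(remaining coupons) I = 1.11·e^(−0.0284·1/12) + 0.63·e^(−0.0284·2/12) + 2.54·e^(−0.0284·3/12) = 4.2564
Current forward F = (S − I)·e^(rT) = (108.78 − 4.2564)·e^(0.0284·6/12) = 104.5236 × 1.014301 = 106.0184
Value (long) = (F − K)·e^(−rT) = (106.0184 − 111.61) × 0.985900 = -5.5128
Short position value = −(long value) = S$5.51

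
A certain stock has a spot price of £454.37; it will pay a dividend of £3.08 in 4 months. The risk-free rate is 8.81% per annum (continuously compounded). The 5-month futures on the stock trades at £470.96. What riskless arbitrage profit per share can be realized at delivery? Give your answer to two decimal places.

£2.70 per share

PV(dividends) I = 3.08·e^(−0.0881·4/12) = 2.9909
Fair futures F* = (S − I)·e^(rT) = (454.37 − 2.9909)·e^0.036708 = 451.3791 × 1.037390 = 468.2562
Market £470.96 > fair 468.2562: forward overpriced → cash-and-carry (borrow at r, buy the stock and collect the dividends, short the forward).
Profit at T = |F_mkt − F*| = |470.96 − 468.2562| = £2.70 per share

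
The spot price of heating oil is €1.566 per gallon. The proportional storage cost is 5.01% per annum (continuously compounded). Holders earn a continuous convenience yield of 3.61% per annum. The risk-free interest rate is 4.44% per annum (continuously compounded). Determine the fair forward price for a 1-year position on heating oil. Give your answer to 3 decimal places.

€1.660 per gallon

Net carry = r + u − y = 0.0444 + 0.0501 − 0.0361 = 0.0584
F = S·e^((r+u−y)T) = 1.566 · e^(0.0584 × 1) = 1.566 · e^0.058400
= 1.566 × 1.060139 = €1.660 per gallon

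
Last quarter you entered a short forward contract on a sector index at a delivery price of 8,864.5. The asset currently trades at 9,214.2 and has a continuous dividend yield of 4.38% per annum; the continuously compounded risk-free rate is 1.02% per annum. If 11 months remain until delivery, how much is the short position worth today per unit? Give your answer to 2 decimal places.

Current fair forward for the remaining 11 months: F = S·e^((r − q)·T), (r − q) = 0.0102 − 0.0438 = -0.0336
F = 9214.2 · e^(-0.0336 × 11/12) = 9214.2 × 0.96966949 = 8934.7286
Value of long forward = (F − K)·e^(−rT) = (8934.7286 − 8864.5) · e^(−0.0102·11/12)
= 70.2286 × 0.99069358 = 69.58
Short position value = −(long value) = -69.58

-69.58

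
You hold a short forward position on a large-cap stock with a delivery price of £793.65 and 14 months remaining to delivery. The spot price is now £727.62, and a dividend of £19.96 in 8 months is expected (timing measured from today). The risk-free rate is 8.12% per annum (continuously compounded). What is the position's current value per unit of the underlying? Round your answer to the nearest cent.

PV(remaining dividends) I = 19.96·e^(−0.0812·8/12) = 18.9082
Current forward F = (S − I)·e^(rT) = (727.62 − 18.9082)·e^(0.0812·14/12) = 708.7118 × 1.099366 = 779.1337
Value (long) = (F − K)·e^(−rT) = (779.1337 − 793.65) × 0.909615 = -13.2042
Short position value = −(long value) = £13.20

£13.20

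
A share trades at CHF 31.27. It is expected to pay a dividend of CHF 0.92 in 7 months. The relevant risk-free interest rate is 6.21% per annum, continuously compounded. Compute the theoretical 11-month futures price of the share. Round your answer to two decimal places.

PV(dividends) I = 0.92·e^(−0.0621·7/12)
I = 0.8873
F = (S − I)·e^(rT) = (31.27 − 0.8873) · e^(0.0621·11/12)
= 30.3827 · e^0.056925 = 30.3827 × 1.058576 = CHF 32.16

CHF 32.16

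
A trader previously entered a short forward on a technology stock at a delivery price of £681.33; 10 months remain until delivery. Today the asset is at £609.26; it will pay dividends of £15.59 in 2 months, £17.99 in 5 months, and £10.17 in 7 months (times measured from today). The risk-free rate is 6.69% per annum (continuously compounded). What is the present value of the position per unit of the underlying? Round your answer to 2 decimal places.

£77.82

PV(remaining dividends) I = 15.59·e^(−0.0669·2/12) + 17.99·e^(−0.0669·5/12) + 10.17·e^(−0.0669·7/12) = 42.6934
Current forward F = (S − I)·e^(rT) = (609.26 − 42.6934)·e^(0.0669·10/12) = 566.5666 × 1.057333 = 599.0496
Value (long) = (F − K)·e^(−rT) = (599.0496 − 681.33) × 0.945776 = -77.8188
Short position value = −(long value) = £77.82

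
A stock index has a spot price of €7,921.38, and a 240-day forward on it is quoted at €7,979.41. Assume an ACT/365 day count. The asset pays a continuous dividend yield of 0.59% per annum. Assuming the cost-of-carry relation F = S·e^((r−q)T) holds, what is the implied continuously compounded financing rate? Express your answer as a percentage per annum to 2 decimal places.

1.70%

From F = S·e^((r−q)T): (r − q) = ln(F/S)/T
ln(7979.41/7921.38) = ln(1.007326) = 0.007299
(r − q) = 0.007299 / (240/365) = 0.011101
r = ln(F/S)/T + q = 0.011101 + 0.0059 = 0.017001
r = 1.70%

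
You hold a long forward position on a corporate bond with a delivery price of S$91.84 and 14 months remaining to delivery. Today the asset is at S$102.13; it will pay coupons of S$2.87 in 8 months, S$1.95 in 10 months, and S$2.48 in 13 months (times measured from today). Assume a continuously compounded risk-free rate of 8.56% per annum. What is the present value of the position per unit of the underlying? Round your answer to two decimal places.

S$12.23

PV(remaining coupons) I = 2.87·e^(−0.0856·8/12) + 1.95·e^(−0.0856·10/12) + 2.48·e^(−0.0856·13/12) = 6.7869
Current forward F = (S − I)·e^(rT) = (102.13 − 6.7869)·e^(0.0856·14/12) = 95.3431 × 1.105024 = 105.3564
Value (long) = (F − K)·e^(−rT) = (105.3564 − 91.84) × 0.904958 = 12.2318
Value = S$12.23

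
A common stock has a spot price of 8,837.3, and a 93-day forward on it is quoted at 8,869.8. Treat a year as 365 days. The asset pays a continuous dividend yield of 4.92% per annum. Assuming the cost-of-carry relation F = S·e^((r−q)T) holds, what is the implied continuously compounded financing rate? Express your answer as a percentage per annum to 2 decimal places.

From F = S·e^((r−q)T): (r − q) = ln(F/S)/T
ln(8869.8/8837.3) = ln(1.003678) = 0.003671
(r − q) = 0.003671 / (93/365) = 0.014408
r = ln(F/S)/T + q = 0.014408 + 0.0492 = 0.063608
r = 6.36%

6.36%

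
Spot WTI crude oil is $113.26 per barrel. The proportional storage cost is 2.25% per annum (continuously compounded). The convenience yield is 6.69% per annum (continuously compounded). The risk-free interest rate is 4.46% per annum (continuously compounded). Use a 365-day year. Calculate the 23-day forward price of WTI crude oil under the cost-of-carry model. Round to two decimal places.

$113.26 per barrel

Net carry = r + u − y = 0.0446 + 0.0225 − 0.0669 = 0.0002
F = S·e^((r+u−y)T) = 113.26 · e^(0.0002 × 23/365) = 113.26 · e^0.000013
= 113.26 × 1.000013 = $113.26 per barrel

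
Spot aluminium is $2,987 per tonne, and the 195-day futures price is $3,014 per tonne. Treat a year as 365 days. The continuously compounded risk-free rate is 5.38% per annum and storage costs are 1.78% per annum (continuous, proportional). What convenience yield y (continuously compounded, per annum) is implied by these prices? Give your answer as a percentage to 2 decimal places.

F = S·e^((r+u−y)T) ⇒ (r+u−y) = ln(F/S)/T
ln(3014/2987) = 0.008999; /T ⇒ 0.016844
y = r + u − ln(F/S)/T = 0.0538 + 0.0178 − 0.016844 = 0.054756
y = 5.48%

5.48%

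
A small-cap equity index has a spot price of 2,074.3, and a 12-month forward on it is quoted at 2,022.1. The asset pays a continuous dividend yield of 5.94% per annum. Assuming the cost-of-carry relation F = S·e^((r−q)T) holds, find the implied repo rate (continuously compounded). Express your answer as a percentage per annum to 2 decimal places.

3.39%

From F = S·e^((r−q)T): (r − q) = ln(F/S)/T
ln(2022.1/2074.3) = ln(0.974835) = -0.025487
(r − q) = -0.025487 / (12/12) = -0.025487
r = ln(F/S)/T + q = -0.025487 + 0.0594 = 0.033913
r = 3.39%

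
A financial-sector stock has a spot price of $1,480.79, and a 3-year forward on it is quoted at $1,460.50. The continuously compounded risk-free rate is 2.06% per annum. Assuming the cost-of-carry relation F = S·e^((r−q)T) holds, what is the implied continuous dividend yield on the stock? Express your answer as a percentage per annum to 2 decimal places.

From F = S·e^((r−q)T): (r − q) = ln(F/S)/T
ln(1460.50/1480.79) = ln(0.986298) = -0.013797
(r − q) = -0.013797 / (3) = -0.004599
q = r − ln(F/S)/T = 0.0206 + 0.004599 = 0.025199
q = 2.52%

2.52%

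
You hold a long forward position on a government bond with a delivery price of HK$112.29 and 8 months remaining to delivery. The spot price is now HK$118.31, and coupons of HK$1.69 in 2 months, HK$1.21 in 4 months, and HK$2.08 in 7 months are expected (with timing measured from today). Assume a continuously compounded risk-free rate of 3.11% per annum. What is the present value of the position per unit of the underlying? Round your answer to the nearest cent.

HK$3.40

PV(remaining coupons) I = 1.69·e^(−0.0311·2/12) + 1.21·e^(−0.0311·4/12) + 2.08·e^(−0.0311·7/12) = 4.9214
Current forward F = (S − I)·e^(rT) = (118.31 − 4.9214)·e^(0.0311·8/12) = 113.3886 × 1.020950 = 115.7641
Value (long) = (F − K)·e^(−rT) = (115.7641 − 112.29) × 0.979480 = 3.4028
Value = HK$3.40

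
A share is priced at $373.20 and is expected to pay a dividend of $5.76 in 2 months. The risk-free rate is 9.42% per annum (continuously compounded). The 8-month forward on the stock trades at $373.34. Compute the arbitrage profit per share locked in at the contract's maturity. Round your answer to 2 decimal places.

$18.01 per share

PV(dividends) I = 5.76·e^(−0.0942·2/12) = 5.6703
Fair forward F* = (S − I)·e^(rT) = (373.20 − 5.6703)·e^0.062800 = 367.5297 × 1.064814 = 391.3508
Market $373.34 < fair 391.3508: forward underpriced → reverse cash-and-carry (short the stock, invest proceeds at r, pay the dividends, go long the forward).
Profit at T = |F_mkt − F*| = |373.34 − 391.3508| = $18.01 per share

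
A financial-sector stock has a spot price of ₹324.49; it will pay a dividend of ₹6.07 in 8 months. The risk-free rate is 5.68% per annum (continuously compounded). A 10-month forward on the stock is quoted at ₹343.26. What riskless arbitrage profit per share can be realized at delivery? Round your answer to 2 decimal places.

₹9.17 per share

PV(dividends) I = 6.07·e^(−0.0568·8/12) = 5.8444
Fair forward F* = (S − I)·e^(rT) = (324.49 − 5.8444)·e^0.047333 = 318.6456 × 1.048471 = 334.0907
Market ₹343.26 > fair 334.0907: forward overpriced → cash-and-carry (borrow at r, buy the stock and collect the dividends, short the forward).
Profit at T = |F_mkt − F*| = |343.26 − 334.0907| = ₹9.17 per share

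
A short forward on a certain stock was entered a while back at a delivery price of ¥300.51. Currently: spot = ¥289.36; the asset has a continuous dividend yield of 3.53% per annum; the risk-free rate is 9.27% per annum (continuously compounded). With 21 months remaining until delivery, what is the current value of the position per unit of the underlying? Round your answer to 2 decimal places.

Current fair forward for the remaining 21 months: F = S·e^((r − q)·T), (r − q) = 0.0927 − 0.0353 = 0.0574
F = 289.36 · e^(0.0574 × 21/12) = 289.36 × 1.105668 = 319.9361
Value of long forward = (F − K)·e^(−rT) = (319.9361 − 300.51) · e^(−0.0927·21/12)
= 19.4261 × 0.850250 = 16.52
Short position value = −(long value) = -¥16.52

-¥16.52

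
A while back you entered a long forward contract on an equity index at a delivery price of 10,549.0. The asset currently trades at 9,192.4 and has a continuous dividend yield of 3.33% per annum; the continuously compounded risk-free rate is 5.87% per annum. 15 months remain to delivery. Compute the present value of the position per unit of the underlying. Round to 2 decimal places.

-985.06

Current fair forward for the remaining 15 months: F = S·e^((r − q)·T), (r − q) = 0.0587 − 0.0333 = 0.0254
F = 9192.4 · e^(0.0254 × 15/12) = 9192.4 × 1.03225941 = 9488.9414
Value of long forward = (F − K)·e^(−rT) = (9488.9414 − 10549.0) · e^(−0.0587·15/12)
= -1060.0586 × 0.92925230 = -985.06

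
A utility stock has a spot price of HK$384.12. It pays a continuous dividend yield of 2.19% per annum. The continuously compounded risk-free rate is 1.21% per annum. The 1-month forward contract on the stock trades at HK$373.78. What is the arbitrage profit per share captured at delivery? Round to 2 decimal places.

Fair forward: F* = S·e^(carry·T), with carry = (r − q) = 0.0121 − 0.0219 = -0.0098
F* = 384.12 · e^(-0.0098 × 1/12) = 384.12 · e^-0.000817 = 384.12 × 0.999183 = HK$383.8062
Market HK$373.78 < fair HK$383.8062: forward underpriced → reverse cash-and-carry (short spot, go long the forward).
At maturity, profit = |F_mkt − F*| = |373.78 − 383.8062| = HK$10.03 per share

HK$10.03 per share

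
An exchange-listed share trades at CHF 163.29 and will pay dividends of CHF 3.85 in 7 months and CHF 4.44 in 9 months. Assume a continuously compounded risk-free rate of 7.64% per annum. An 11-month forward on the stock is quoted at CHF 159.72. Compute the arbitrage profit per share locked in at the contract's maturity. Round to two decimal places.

PV(dividends) I = 3.85·e^(−0.0764·7/12) + 4.44·e^(−0.0764·9/12) = 7.8749
Fair forward F* = (S − I)·e^(rT) = (163.29 − 7.8749)·e^0.070033 = 155.4151 × 1.072544 = 166.6895
Market CHF 159.72 < fair 166.6895: forward underpriced → reverse cash-and-carry (short the stock, invest proceeds at r, pay the dividends, go long the forward).
Profit at T = |F_mkt − F*| = |159.72 − 166.6895| = CHF 6.97 per share

CHF 6.97 per share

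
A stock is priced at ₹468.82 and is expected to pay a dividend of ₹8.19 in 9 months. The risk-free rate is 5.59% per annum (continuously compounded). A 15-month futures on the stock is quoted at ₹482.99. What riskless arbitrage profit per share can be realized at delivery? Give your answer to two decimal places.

₹11.34 per share

PV(dividends) I = 8.19·e^(−0.0559·9/12) = 7.8537
Fair futures F* = (S − I)·e^(rT) = (468.82 − 7.8537)·e^0.069875 = 460.9663 × 1.072374 = 494.3283
Market ₹482.99 < fair 494.3283: forward underpriced → reverse cash-and-carry (short the stock, invest proceeds at r, pay the dividends, go long the forward).
Profit at T = |F_mkt − F*| = |482.99 − 494.3283| = ₹11.34 per share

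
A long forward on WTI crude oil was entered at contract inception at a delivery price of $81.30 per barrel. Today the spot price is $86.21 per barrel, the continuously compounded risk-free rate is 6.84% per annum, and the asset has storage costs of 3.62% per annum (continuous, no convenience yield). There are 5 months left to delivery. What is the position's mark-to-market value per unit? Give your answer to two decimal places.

Current fair forward for the remaining 5 months: F = S·e^((r + u)·T), (r + u) = 0.0684 + 0.0362 = 0.1046
F = 86.21 · e^(0.1046 × 5/12) = 86.21 × 1.044547 = 90.0504
Value of long forward = (F − K)·e^(−rT) = (90.0504 − 81.30) · e^(−0.0684·5/12)
= 8.7504 × 0.971902 = 8.50

$8.50 per barrel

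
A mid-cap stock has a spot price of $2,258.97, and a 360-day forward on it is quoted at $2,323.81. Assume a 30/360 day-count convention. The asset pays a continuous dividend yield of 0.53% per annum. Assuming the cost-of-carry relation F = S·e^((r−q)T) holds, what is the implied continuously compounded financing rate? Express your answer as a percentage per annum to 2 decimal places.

3.36%

From F = S·e^((r−q)T): (r − q) = ln(F/S)/T
ln(2323.81/2258.97) = ln(1.028703) = 0.028299
(r − q) = 0.028299 / (360/360) = 0.028299
r = ln(F/S)/T + q = 0.028299 + 0.0053 = 0.033599
r = 3.36%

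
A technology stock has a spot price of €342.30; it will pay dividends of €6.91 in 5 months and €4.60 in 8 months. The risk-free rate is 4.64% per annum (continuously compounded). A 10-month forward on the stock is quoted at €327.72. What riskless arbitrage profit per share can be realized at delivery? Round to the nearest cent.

€16.39 per share

PV(dividends) I = 6.91·e^(−0.0464·5/12) + 4.60·e^(−0.0464·8/12) = 11.2376
Fair forward F* = (S − I)·e^(rT) = (342.30 − 11.2376)·e^0.038667 = 331.0624 × 1.039424 = 344.1142
Market €327.72 < fair 344.1142: forward underpriced → reverse cash-and-carry (short the stock, invest proceeds at r, pay the dividends, go long the forward).
Profit at T = |F_mkt − F*| = |327.72 − 344.1142| = €16.39 per share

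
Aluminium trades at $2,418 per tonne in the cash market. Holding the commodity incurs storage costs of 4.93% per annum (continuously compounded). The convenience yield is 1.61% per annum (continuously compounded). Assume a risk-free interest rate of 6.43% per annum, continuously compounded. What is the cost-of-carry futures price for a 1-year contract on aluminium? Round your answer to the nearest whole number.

$2,666 per tonne

Net carry = r + u − y = 0.0643 + 0.0493 − 0.0161 = 0.0975
F = S·e^((r+u−y)T) = 2418 · e^(0.0975 × 12/12) = 2418 · e^0.097500
= 2418 × 1.102411 = $2,666 per tonne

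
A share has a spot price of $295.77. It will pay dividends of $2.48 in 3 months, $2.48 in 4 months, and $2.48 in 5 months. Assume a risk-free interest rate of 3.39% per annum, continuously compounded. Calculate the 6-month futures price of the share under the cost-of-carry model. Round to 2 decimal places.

PV(dividends) I = 2.48·e^(−0.0339·3/12) + 2.48·e^(−0.0339·4/12) + 2.48·e^(−0.0339·5/12)
I = 2.4591 + 2.4521 + 2.4452 = 7.3564
F = (S − I)·e^(rT) = (295.77 − 7.3564) · e^(0.0339·6/12)
= 288.4136 · e^0.016950 = 288.4136 × 1.017094 = $293.34

$293.34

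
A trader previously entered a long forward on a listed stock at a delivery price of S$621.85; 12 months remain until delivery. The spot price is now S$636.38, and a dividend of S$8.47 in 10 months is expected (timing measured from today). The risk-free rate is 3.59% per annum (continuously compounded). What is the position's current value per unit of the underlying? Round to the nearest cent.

PV(remaining dividends) I = 8.47·e^(−0.0359·10/12) = 8.2204
Current forward F = (S − I)·e^(rT) = (636.38 − 8.2204)·e^(0.0359·12/12) = 628.1596 × 1.036552 = 651.1201
Value (long) = (F − K)·e^(−rT) = (651.1201 − 621.85) × 0.964737 = 28.2379
Value = S$28.24

S$28.24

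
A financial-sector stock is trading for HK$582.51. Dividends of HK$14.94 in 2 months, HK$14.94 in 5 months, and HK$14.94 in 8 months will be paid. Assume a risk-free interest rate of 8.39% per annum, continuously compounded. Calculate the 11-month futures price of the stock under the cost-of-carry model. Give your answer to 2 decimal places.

PV(dividends) I = 14.94·e^(−0.0839·2/12) + 14.94·e^(−0.0839·5/12) + 14.94·e^(−0.0839·8/12)
I = 14.7325 + 14.4267 + 14.1273 = 43.2865
F = (S − I)·e^(rT) = (582.51 − 43.2865) · e^(0.0839·11/12)
= 539.2235 · e^0.076908 = 539.2235 × 1.079943 = HK$582.33

HK$582.33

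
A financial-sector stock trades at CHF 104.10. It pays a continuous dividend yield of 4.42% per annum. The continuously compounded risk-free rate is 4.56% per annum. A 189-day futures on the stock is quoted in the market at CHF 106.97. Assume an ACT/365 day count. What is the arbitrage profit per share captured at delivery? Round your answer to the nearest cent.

Fair futures: F* = S·e^(carry·T), with carry = (r − q) = 0.0456 − 0.0442 = 0.0014
F* = 104.10 · e^(0.0014 × 189/365) = 104.10 · e^0.000725 = 104.10 × 1.000725 = CHF 104.1755
Market CHF 106.97 > fair CHF 104.1755: forward overpriced → cash-and-carry (buy spot, short the forward).
At maturity, profit = |F_mkt − F*| = |106.97 − 104.1755| = CHF 2.79 per share

CHF 2.79 per share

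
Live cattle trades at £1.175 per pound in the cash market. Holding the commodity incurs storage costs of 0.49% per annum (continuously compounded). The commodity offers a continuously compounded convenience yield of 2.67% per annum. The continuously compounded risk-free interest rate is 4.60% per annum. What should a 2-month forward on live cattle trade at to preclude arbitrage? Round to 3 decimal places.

£1.180 per pound

Net carry = r + u − y = 0.0460 + 0.0049 − 0.0267 = 0.0242
F = S·e^((r+u−y)T) = 1.175 · e^(0.0242 × 2/12) = 1.175 · e^0.004033
= 1.175 × 1.004041 = £1.180 per pound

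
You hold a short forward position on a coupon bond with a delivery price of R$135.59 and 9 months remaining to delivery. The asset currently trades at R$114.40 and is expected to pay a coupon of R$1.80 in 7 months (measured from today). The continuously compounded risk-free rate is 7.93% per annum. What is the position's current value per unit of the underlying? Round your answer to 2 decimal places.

PV(remaining coupons) I = 1.80·e^(−0.0793·7/12) = 1.7186
Current forward F = (S − I)·e^(rT) = (114.40 − 1.7186)·e^(0.0793·9/12) = 112.6814 × 1.061279 = 119.5864
Value (long) = (F − K)·e^(−rT) = (119.5864 − 135.59) × 0.942259 = -15.0795
Short position value = −(long value) = R$15.08

R$15.08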